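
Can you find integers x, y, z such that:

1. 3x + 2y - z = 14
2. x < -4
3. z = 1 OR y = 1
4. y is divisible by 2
Yes

Take x = -7, y = 18, z = 1. Substituting into each constraint:
  (1) 3(-7) + 2(18) + (-1) = 14 ✓
  (2) -7 < -4 ✓
  (3) z = 1, target 1 ✓ (first branch holds)
  (4) 18 = 2 × 9, remainder 0 ✓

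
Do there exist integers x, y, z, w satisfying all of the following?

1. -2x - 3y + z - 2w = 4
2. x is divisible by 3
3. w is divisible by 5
Yes

Take x = 0, y = -1, z = 1, w = 0. Substituting into each constraint:
  (1) -2(0) - 3(-1) + 1 - 2(0) = 4 ✓
  (2) 0 = 3 × 0, remainder 0 ✓
  (3) 0 = 5 × 0, remainder 0 ✓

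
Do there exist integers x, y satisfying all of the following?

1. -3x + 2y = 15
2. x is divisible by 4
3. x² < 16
No

A contradictory subset is {-3x + 2y = 15, x is divisible by 4}. No integer assignment can satisfy these jointly:

  - -3x + 2y = 15: is a linear equation tying the variables together
  - x is divisible by 4: restricts x to multiples of 4

Modular obstruction: writing x = 4x', every remaining term of the linear equation is divisible by 2, so the left side is ≡ 0 (mod 2); but the right side 15 ≡ 1 (mod 2). No integers can satisfy it.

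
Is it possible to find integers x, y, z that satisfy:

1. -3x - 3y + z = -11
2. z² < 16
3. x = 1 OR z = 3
Yes

Take x = 1, y = 3, z = 1. Substituting into each constraint:
  (1) -3(1) - 3(3) + 1 = -11 ✓
  (2) z² = (1)² = 1, and 1 < 16 ✓
  (3) x = 1, target 1 ✓ (first branch holds)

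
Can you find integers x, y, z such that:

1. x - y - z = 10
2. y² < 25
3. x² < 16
Yes

Take x = 2, y = 0, z = -8. Substituting into each constraint:
  (1) 2 + 0 + 8 = 10 ✓
  (2) y² = (0)² = 0, and 0 < 25 ✓
  (3) x² = (2)² = 4, and 4 < 16 ✓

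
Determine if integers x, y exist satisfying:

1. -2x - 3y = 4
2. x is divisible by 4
Yes

Take x = -8, y = 4. Substituting into each constraint:
  (1) -2(-8) - 3(4) = 4 ✓
  (2) -8 = 4 × -2, remainder 0 ✓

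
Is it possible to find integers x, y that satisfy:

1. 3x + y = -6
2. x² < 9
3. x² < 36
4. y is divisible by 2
Yes

Take x = -2, y = 0. Substituting into each constraint:
  (1) 3(-2) + 0 = -6 ✓
  (2) x² = (-2)² = 4, and 4 < 9 ✓
  (3) x² = (-2)² = 4, and 4 < 36 ✓
  (4) 0 = 2 × 0, remainder 0 ✓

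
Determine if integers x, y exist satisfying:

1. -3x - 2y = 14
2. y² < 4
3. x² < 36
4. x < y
Yes

Take x = -4, y = -1. Substituting into each constraint:
  (1) -3(-4) - 2(-1) = 14 ✓
  (2) y² = (-1)² = 1, and 1 < 4 ✓
  (3) x² = (-4)² = 16, and 16 < 36 ✓
  (4) -4 < -1 ✓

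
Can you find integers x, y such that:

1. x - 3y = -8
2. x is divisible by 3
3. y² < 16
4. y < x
No

A contradictory subset is {x - 3y = -8, x is divisible by 3}. No integer assignment can satisfy these jointly:

  - x - 3y = -8: is a linear equation tying the variables together
  - x is divisible by 3: restricts x to multiples of 3

Modular obstruction: writing x = 3x', every remaining term of the linear equation is divisible by 3, so the left side is ≡ 0 (mod 3); but the right side -8 ≡ 1 (mod 3). No integers can satisfy it.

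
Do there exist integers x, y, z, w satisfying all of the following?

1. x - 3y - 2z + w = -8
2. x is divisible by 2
Yes

Take x = 0, y = 0, z = 0, w = -8. Substituting into each constraint:
  (1) 0 - 3(0) - 2(0) + (-8) = -8 ✓
  (2) 0 = 2 × 0, remainder 0 ✓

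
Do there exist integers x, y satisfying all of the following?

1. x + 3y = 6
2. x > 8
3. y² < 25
Yes

Take x = 9, y = -1. Substituting into each constraint:
  (1) 9 + 3(-1) = 6 ✓
  (2) 9 > 8 ✓
  (3) y² = (-1)² = 1, and 1 < 25 ✓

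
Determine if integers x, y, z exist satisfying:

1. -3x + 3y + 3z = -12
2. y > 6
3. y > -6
Yes

Take x = 11, y = 7, z = 0. Substituting into each constraint:
  (1) -3(11) + 3(7) + 3(0) = -12 ✓
  (2) 7 > 6 ✓
  (3) 7 > -6 ✓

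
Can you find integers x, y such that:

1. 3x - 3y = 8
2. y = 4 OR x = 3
No

Even the single constraint (3x - 3y = 8) is infeasible over the integers.

  - 3x - 3y = 8: every term on the left is divisible by 3, so the LHS ≡ 0 (mod 3), but the RHS 8 is not — no integer solution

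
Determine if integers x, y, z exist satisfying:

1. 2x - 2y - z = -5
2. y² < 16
Yes

Take x = 0, y = 0, z = 5. Substituting into each constraint:
  (1) 2(0) - 2(0) + (-5) = -5 ✓
  (2) y² = (0)² = 0, and 0 < 16 ✓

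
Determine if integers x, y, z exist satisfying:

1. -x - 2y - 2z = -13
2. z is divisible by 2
Yes

Take x = 1, y = 6, z = 0. Substituting into each constraint:
  (1) (-1) - 2(6) - 2(0) = -13 ✓
  (2) 0 = 2 × 0, remainder 0 ✓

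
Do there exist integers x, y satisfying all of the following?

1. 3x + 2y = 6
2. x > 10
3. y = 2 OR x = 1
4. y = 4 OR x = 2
No

A contradictory subset is {3x + 2y = 6, x > 10, y = 4 OR x = 2}. No integer assignment can satisfy these jointly:

  - 3x + 2y = 6: is a linear equation tying the variables together
  - x > 10: bounds one variable relative to a constant
  - y = 4 OR x = 2: forces a choice: either y = 4 or x = 2

Split on the disjunction (y = 4 OR x = 2):
  • If y = 4: with y = 4, every remaining term of the linear equation is divisible by 3, so the left side is ≡ 0 (mod 3); but the right side -2 ≡ 1 (mod 3). No integers can satisfy it.
  • If x = 2: this contradicts the bound x ≥ 11.
Both branches are infeasible, so the system has no integer solution.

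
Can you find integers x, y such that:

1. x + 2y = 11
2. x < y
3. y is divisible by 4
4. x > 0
Yes

Take x = 3, y = 4. Substituting into each constraint:
  (1) 3 + 2(4) = 11 ✓
  (2) 3 < 4 ✓
  (3) 4 = 4 × 1, remainder 0 ✓
  (4) 3 > 0 ✓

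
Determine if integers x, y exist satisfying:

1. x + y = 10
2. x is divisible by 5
Yes

Take x = 0, y = 10. Substituting into each constraint:
  (1) 0 + 10 = 10 ✓
  (2) 0 = 5 × 0, remainder 0 ✓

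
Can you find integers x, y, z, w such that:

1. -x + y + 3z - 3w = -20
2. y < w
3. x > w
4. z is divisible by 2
Yes

Take x = 1, y = -1, z = -6, w = 0. Substituting into each constraint:
  (1) (-1) + (-1) + 3(-6) - 3(0) = -20 ✓
  (2) -1 < 0 ✓
  (3) 1 > 0 ✓
  (4) -6 = 2 × -3, remainder 0 ✓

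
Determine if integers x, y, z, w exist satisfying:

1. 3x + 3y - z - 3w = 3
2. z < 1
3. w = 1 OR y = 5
Yes

Take x = -4, y = 5, z = 0, w = 0. Substituting into each constraint:
  (1) 3(-4) + 3(5) + 0 - 3(0) = 3 ✓
  (2) 0 < 1 ✓
  (3) y = 5, target 5 ✓ (second branch holds)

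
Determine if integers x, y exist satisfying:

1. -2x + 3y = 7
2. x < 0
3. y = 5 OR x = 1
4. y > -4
No

A contradictory subset is {-2x + 3y = 7, x < 0, y = 5 OR x = 1}. No integer assignment can satisfy these jointly:

  - -2x + 3y = 7: is a linear equation tying the variables together
  - x < 0: bounds one variable relative to a constant
  - y = 5 OR x = 1: forces a choice: either y = 5 or x = 1

Split on the disjunction (y = 5 OR x = 1):
  • If y = 5: the equation forces x = 4, which contradicts the bound x ≤ -1.
  • If x = 1: this contradicts the bound x ≤ -1.
Both branches are infeasible, so the system has no integer solution.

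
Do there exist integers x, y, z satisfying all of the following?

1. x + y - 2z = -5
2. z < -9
Yes

Take x = -25, y = 0, z = -10. Substituting into each constraint:
  (1) (-25) + 0 - 2(-10) = -5 ✓
  (2) -10 < -9 ✓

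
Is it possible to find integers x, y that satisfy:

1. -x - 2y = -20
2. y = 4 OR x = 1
Yes

Take x = 12, y = 4. Substituting into each constraint:
  (1) (-12) - 2(4) = -20 ✓
  (2) y = 4, target 4 ✓ (first branch holds)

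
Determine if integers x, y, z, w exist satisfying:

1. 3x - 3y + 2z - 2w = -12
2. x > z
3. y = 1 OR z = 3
Yes

Take x = -1, y = 1, z = -2, w = 1. Substituting into each constraint:
  (1) 3(-1) - 3(1) + 2(-2) - 2(1) = -12 ✓
  (2) -1 > -2 ✓
  (3) y = 1, target 1 ✓ (first branch holds)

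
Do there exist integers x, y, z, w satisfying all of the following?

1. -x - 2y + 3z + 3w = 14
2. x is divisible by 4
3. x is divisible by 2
Yes

Take x = 0, y = -7, z = 0, w = 0. Substituting into each constraint:
  (1) 0 - 2(-7) + 3(0) + 3(0) = 14 ✓
  (2) 0 = 4 × 0, remainder 0 ✓
  (3) 0 = 2 × 0, remainder 0 ✓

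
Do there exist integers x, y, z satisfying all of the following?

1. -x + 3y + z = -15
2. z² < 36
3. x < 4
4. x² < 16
Yes

Take x = 0, y = -5, z = 0. Substituting into each constraint:
  (1) 0 + 3(-5) + 0 = -15 ✓
  (2) z² = (0)² = 0, and 0 < 36 ✓
  (3) 0 < 4 ✓
  (4) x² = (0)² = 0, and 0 < 16 ✓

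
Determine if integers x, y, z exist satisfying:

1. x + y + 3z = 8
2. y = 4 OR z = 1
Yes

Take x = 2, y = 3, z = 1. Substituting into each constraint:
  (1) 2 + 3 + 3(1) = 8 ✓
  (2) z = 1, target 1 ✓ (second branch holds)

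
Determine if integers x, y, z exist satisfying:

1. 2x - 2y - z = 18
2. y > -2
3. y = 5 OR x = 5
Yes

Take x = 5, y = -1, z = -6. Substituting into each constraint:
  (1) 2(5) - 2(-1) + 6 = 18 ✓
  (2) -1 > -2 ✓
  (3) x = 5, target 5 ✓ (second branch holds)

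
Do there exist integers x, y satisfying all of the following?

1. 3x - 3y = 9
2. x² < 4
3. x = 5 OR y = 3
No

The full constraint system is jointly infeasible over the integers. Each constraint and what it forces:

  - 3x - 3y = 9: is a linear equation tying the variables together
  - x² < 4: restricts x to |x| ≤ 1
  - x = 5 OR y = 3: forces a choice: either x = 5 or y = 3

Split on the disjunction (x = 5 OR y = 3):
  • If x = 5: this contradicts x² < 4, which requires |x| ≤ 1.
  • If y = 3: the equation forces x = 6, but x² < 4 requires |x| ≤ 1.
Both branches are infeasible, so the system has no integer solution.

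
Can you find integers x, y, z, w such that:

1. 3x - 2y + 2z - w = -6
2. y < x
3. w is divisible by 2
Yes

Take x = 2, y = 0, z = -6, w = 0. Substituting into each constraint:
  (1) 3(2) - 2(0) + 2(-6) + 0 = -6 ✓
  (2) 0 < 2 ✓
  (3) 0 = 2 × 0, remainder 0 ✓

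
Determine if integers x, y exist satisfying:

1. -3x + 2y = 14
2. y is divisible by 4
Yes

Take x = 6, y = 16. Substituting into each constraint:
  (1) -3(6) + 2(16) = 14 ✓
  (2) 16 = 4 × 4, remainder 0 ✓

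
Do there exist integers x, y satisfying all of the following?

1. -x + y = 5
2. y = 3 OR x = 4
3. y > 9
No

The full constraint system is jointly infeasible over the integers. Each constraint and what it forces:

  - -x + y = 5: is a linear equation tying the variables together
  - y = 3 OR x = 4: forces a choice: either y = 3 or x = 4
  - y > 9: bounds one variable relative to a constant

Split on the disjunction (y = 3 OR x = 4):
  • If y = 3: this contradicts the bound y ≥ 10.
  • If x = 4: the equation forces y = 9, which contradicts the bound y ≥ 10.
Both branches are infeasible, so the system has no integer solution.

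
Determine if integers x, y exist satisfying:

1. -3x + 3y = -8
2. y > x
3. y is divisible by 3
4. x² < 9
No

Even the single constraint (-3x + 3y = -8) is infeasible over the integers.

  - -3x + 3y = -8: every term on the left is divisible by 3, so the LHS ≡ 0 (mod 3), but the RHS -8 is not — no integer solution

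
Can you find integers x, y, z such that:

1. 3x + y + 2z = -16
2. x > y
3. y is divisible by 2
Yes

Take x = 2, y = 0, z = -11. Substituting into each constraint:
  (1) 3(2) + 0 + 2(-11) = -16 ✓
  (2) 2 > 0 ✓
  (3) 0 = 2 × 0, remainder 0 ✓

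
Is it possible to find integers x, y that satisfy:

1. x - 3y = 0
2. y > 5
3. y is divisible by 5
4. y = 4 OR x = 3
No

A contradictory subset is {x - 3y = 0, y > 5, y = 4 OR x = 3}. No integer assignment can satisfy these jointly:

  - x - 3y = 0: is a linear equation tying the variables together
  - y > 5: bounds one variable relative to a constant
  - y = 4 OR x = 3: forces a choice: either y = 4 or x = 3

Split on the disjunction (y = 4 OR x = 3):
  • If y = 4: this contradicts the bound y ≥ 6.
  • If x = 3: the equation forces y = 1, which contradicts the bound y ≥ 6.
Both branches are infeasible, so the system has no integer solution.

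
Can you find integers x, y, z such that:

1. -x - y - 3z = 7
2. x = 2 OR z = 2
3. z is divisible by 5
Yes

Take x = 2, y = -24, z = 5. Substituting into each constraint:
  (1) (-2) + 24 - 3(5) = 7 ✓
  (2) x = 2, target 2 ✓ (first branch holds)
  (3) 5 = 5 × 1, remainder 0 ✓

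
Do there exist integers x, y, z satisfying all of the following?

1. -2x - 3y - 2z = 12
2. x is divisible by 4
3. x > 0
Yes

Take x = 4, y = -6, z = -1. Substituting into each constraint:
  (1) -2(4) - 3(-6) - 2(-1) = 12 ✓
  (2) 4 = 4 × 1, remainder 0 ✓
  (3) 4 > 0 ✓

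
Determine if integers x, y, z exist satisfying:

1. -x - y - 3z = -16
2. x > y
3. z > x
Yes

Take x = 0, y = -2, z = 6. Substituting into each constraint:
  (1) 0 + 2 - 3(6) = -16 ✓
  (2) 0 > -2 ✓
  (3) 6 > 0 ✓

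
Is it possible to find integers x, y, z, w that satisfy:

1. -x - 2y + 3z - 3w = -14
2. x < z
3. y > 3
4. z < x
No

A contradictory subset is {x < z, z < x}. No integer assignment can satisfy these jointly:

  - x < z: bounds one variable relative to another variable
  - z < x: bounds one variable relative to another variable

Direct contradiction: z > x and x > z cannot both hold.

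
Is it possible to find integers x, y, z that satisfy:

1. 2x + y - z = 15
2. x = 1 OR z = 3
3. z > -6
Yes

Take x = 2, y = 14, z = 3. Substituting into each constraint:
  (1) 2(2) + 14 + (-3) = 15 ✓
  (2) z = 3, target 3 ✓ (second branch holds)
  (3) 3 > -6 ✓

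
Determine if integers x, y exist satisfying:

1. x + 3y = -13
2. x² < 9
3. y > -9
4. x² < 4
Yes

Take x = -1, y = -4. Substituting into each constraint:
  (1) (-1) + 3(-4) = -13 ✓
  (2) x² = (-1)² = 1, and 1 < 9 ✓
  (3) -4 > -9 ✓
  (4) x² = (-1)² = 1, and 1 < 4 ✓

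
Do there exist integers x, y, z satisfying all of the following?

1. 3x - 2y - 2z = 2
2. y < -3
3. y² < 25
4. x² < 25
Yes

Take x = -2, y = -4, z = 0. Substituting into each constraint:
  (1) 3(-2) - 2(-4) - 2(0) = 2 ✓
  (2) -4 < -3 ✓
  (3) y² = (-4)² = 16, and 16 < 25 ✓
  (4) x² = (-2)² = 4, and 4 < 25 ✓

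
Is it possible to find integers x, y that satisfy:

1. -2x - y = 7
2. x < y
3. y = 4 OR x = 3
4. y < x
No

A contradictory subset is {x < y, y < x}. No integer assignment can satisfy these jointly:

  - x < y: bounds one variable relative to another variable
  - y < x: bounds one variable relative to another variable

Direct contradiction: y > x and x > y cannot both hold.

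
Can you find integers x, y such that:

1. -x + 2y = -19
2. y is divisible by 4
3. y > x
Yes

Take x = -21, y = -20. Substituting into each constraint:
  (1) 21 + 2(-20) = -19 ✓
  (2) -20 = 4 × -5, remainder 0 ✓
  (3) -20 > -21 ✓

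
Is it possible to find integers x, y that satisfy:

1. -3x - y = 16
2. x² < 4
Yes

Take x = 0, y = -16. Substituting into each constraint:
  (1) -3(0) + 16 = 16 ✓
  (2) x² = (0)² = 0, and 0 < 4 ✓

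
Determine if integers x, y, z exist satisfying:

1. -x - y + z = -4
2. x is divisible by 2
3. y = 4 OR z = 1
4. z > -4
Yes

Take x = 0, y = 5, z = 1. Substituting into each constraint:
  (1) 0 + (-5) + 1 = -4 ✓
  (2) 0 = 2 × 0, remainder 0 ✓
  (3) z = 1, target 1 ✓ (second branch holds)
  (4) 1 > -4 ✓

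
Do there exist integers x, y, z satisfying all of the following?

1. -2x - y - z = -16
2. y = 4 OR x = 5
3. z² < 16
Yes

Take x = 6, y = 4, z = 0. Substituting into each constraint:
  (1) -2(6) + (-4) + 0 = -16 ✓
  (2) y = 4, target 4 ✓ (first branch holds)
  (3) z² = (0)² = 0, and 0 < 16 ✓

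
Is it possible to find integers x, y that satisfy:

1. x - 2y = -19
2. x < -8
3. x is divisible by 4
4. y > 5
No

A contradictory subset is {x - 2y = -19, x < -8, y > 5}. No integer assignment can satisfy these jointly:

  - x - 2y = -19: is a linear equation tying the variables together
  - x < -8: bounds one variable relative to a constant
  - y > 5: bounds one variable relative to a constant

Range argument: with x ∈ [−∞, -9], y ∈ [6, ∞], the left side of the equation is at most -21, but the right side is -19 > -21. No integer solution exists.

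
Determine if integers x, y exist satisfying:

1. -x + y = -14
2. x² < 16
Yes

Take x = 0, y = -14. Substituting into each constraint:
  (1) 0 + (-14) = -14 ✓
  (2) x² = (0)² = 0, and 0 < 16 ✓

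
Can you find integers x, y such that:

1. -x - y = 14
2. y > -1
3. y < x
No

The full constraint system is jointly infeasible over the integers. Each constraint and what it forces:

  - -x - y = 14: is a linear equation tying the variables together
  - y > -1: bounds one variable relative to a constant
  - y < x: bounds one variable relative to another variable

Propagating the comparison: x > y and y ≥ 0 give x ≥ 1. Range argument: with x ∈ [1, ∞], y ∈ [0, ∞], the left side of the equation is at most -1, but the right side is 14 > -1. No integer solution exists.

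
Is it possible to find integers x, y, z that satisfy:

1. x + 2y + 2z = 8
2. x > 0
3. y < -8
Yes

Take x = 26, y = -9, z = 0. Substituting into each constraint:
  (1) 26 + 2(-9) + 2(0) = 8 ✓
  (2) 26 > 0 ✓
  (3) -9 < -8 ✓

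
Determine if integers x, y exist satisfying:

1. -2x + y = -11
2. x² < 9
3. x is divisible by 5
Yes

Take x = 0, y = -11. Substituting into each constraint:
  (1) -2(0) + (-11) = -11 ✓
  (2) x² = (0)² = 0, and 0 < 9 ✓
  (3) 0 = 5 × 0, remainder 0 ✓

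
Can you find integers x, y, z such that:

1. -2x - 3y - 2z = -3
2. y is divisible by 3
Yes

Take x = 8, y = -3, z = -2. Substituting into each constraint:
  (1) -2(8) - 3(-3) - 2(-2) = -3 ✓
  (2) -3 = 3 × -1, remainder 0 ✓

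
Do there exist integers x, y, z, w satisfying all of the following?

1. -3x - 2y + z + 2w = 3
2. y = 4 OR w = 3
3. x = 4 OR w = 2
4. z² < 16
Yes

Take x = 4, y = -5, z = -1, w = 3. Substituting into each constraint:
  (1) -3(4) - 2(-5) + (-1) + 2(3) = 3 ✓
  (2) w = 3, target 3 ✓ (second branch holds)
  (3) x = 4, target 4 ✓ (first branch holds)
  (4) z² = (-1)² = 1, and 1 < 16 ✓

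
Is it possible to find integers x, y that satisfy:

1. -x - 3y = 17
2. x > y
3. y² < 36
Yes

Take x = -2, y = -5. Substituting into each constraint:
  (1) 2 - 3(-5) = 17 ✓
  (2) -2 > -5 ✓
  (3) y² = (-5)² = 25, and 25 < 36 ✓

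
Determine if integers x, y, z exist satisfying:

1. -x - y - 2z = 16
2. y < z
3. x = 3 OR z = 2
Yes

Take x = -21, y = 1, z = 2. Substituting into each constraint:
  (1) 21 + (-1) - 2(2) = 16 ✓
  (2) 1 < 2 ✓
  (3) z = 2, target 2 ✓ (second branch holds)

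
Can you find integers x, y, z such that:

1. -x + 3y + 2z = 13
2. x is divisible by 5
Yes

Take x = 0, y = 3, z = 2. Substituting into each constraint:
  (1) 0 + 3(3) + 2(2) = 13 ✓
  (2) 0 = 5 × 0, remainder 0 ✓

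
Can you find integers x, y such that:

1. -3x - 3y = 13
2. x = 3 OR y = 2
No

Even the single constraint (-3x - 3y = 13) is infeasible over the integers.

  - -3x - 3y = 13: every term on the left is divisible by 3, so the LHS ≡ 0 (mod 3), but the RHS 13 is not — no integer solution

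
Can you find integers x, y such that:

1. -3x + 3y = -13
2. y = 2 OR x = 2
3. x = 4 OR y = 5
No

Even the single constraint (-3x + 3y = -13) is infeasible over the integers.

  - -3x + 3y = -13: every term on the left is divisible by 3, so the LHS ≡ 0 (mod 3), but the RHS -13 is not — no integer solution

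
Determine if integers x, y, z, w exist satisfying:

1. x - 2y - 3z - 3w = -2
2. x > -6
Yes

Take x = 0, y = 1, z = 0, w = 0. Substituting into each constraint:
  (1) 0 - 2(1) - 3(0) - 3(0) = -2 ✓
  (2) 0 > -6 ✓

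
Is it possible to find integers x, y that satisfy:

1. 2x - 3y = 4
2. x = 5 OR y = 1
Yes

Take x = 5, y = 2. Substituting into each constraint:
  (1) 2(5) - 3(2) = 4 ✓
  (2) x = 5, target 5 ✓ (first branch holds)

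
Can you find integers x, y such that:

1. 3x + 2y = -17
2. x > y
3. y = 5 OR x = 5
Yes

Take x = 5, y = -16. Substituting into each constraint:
  (1) 3(5) + 2(-16) = -17 ✓
  (2) 5 > -16 ✓
  (3) x = 5, target 5 ✓ (second branch holds)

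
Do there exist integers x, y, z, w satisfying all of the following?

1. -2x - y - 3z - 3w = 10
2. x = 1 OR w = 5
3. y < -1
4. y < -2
Yes

Take x = 1, y = -12, z = 0, w = 0. Substituting into each constraint:
  (1) -2(1) + 12 - 3(0) - 3(0) = 10 ✓
  (2) x = 1, target 1 ✓ (first branch holds)
  (3) -12 < -1 ✓
  (4) -12 < -2 ✓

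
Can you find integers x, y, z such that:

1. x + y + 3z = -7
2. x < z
Yes

Take x = -1, y = -6, z = 0. Substituting into each constraint:
  (1) (-1) + (-6) + 3(0) = -7 ✓
  (2) -1 < 0 ✓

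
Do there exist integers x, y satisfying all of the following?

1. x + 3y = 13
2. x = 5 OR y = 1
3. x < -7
No

The full constraint system is jointly infeasible over the integers. Each constraint and what it forces:

  - x + 3y = 13: is a linear equation tying the variables together
  - x = 5 OR y = 1: forces a choice: either x = 5 or y = 1
  - x < -7: bounds one variable relative to a constant

Split on the disjunction (x = 5 OR y = 1):
  • If x = 5: this contradicts the bound x ≤ -8.
  • If y = 1: the equation forces x = 10, which contradicts the bound x ≤ -8.
Both branches are infeasible, so the system has no integer solution.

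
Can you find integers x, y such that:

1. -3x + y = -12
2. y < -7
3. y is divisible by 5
Yes

Take x = -1, y = -15. Substituting into each constraint:
  (1) -3(-1) + (-15) = -12 ✓
  (2) -15 < -7 ✓
  (3) -15 = 5 × -3, remainder 0 ✓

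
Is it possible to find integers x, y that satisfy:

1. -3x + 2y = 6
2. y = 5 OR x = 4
Yes

Take x = 4, y = 9. Substituting into each constraint:
  (1) -3(4) + 2(9) = 6 ✓
  (2) x = 4, target 4 ✓ (second branch holds)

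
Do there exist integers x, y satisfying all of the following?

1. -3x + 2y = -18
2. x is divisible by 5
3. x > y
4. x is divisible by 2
Yes

Take x = 0, y = -9. Substituting into each constraint:
  (1) -3(0) + 2(-9) = -18 ✓
  (2) 0 = 5 × 0, remainder 0 ✓
  (3) 0 > -9 ✓
  (4) 0 = 2 × 0, remainder 0 ✓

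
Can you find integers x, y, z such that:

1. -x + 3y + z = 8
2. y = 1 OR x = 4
Yes

Take x = 4, y = 0, z = 12. Substituting into each constraint:
  (1) (-4) + 3(0) + 12 = 8 ✓
  (2) x = 4, target 4 ✓ (second branch holds)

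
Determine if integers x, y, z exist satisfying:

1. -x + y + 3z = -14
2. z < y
Yes

Take x = 15, y = 1, z = 0. Substituting into each constraint:
  (1) (-15) + 1 + 3(0) = -14 ✓
  (2) 0 < 1 ✓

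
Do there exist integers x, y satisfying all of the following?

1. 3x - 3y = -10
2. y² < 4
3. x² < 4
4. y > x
No

Even the single constraint (3x - 3y = -10) is infeasible over the integers.

  - 3x - 3y = -10: every term on the left is divisible by 3, so the LHS ≡ 0 (mod 3), but the RHS -10 is not — no integer solution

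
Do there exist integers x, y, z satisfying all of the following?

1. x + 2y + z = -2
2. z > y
Yes

Take x = 0, y = -1, z = 0. Substituting into each constraint:
  (1) 0 + 2(-1) + 0 = -2 ✓
  (2) 0 > -1 ✓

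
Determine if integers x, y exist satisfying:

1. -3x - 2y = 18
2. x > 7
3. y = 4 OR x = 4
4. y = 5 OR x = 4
No

A contradictory subset is {-3x - 2y = 18, x > 7, y = 5 OR x = 4}. No integer assignment can satisfy these jointly:

  - -3x - 2y = 18: is a linear equation tying the variables together
  - x > 7: bounds one variable relative to a constant
  - y = 5 OR x = 4: forces a choice: either y = 5 or x = 4

Split on the disjunction (y = 5 OR x = 4):
  • If y = 5: with y = 5, every remaining term of the linear equation is divisible by 3, so the left side is ≡ 0 (mod 3); but the right side 28 ≡ 1 (mod 3). No integers can satisfy it.
  • If x = 4: this contradicts the bound x ≥ 8.
Both branches are infeasible, so the system has no integer solution.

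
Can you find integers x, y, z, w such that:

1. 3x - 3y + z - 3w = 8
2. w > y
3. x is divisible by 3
Yes

Take x = 0, y = 0, z = 11, w = 1. Substituting into each constraint:
  (1) 3(0) - 3(0) + 11 - 3(1) = 8 ✓
  (2) 1 > 0 ✓
  (3) 0 = 3 × 0, remainder 0 ✓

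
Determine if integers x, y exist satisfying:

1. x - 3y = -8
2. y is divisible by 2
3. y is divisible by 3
Yes

Take x = -8, y = 0. Substituting into each constraint:
  (1) (-8) - 3(0) = -8 ✓
  (2) 0 = 2 × 0, remainder 0 ✓
  (3) 0 = 3 × 0, remainder 0 ✓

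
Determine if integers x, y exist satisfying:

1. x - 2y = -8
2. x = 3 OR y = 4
Yes

Take x = 0, y = 4. Substituting into each constraint:
  (1) 0 - 2(4) = -8 ✓
  (2) y = 4, target 4 ✓ (second branch holds)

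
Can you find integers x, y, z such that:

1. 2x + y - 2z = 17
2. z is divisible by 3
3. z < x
Yes

Take x = 1, y = 15, z = 0. Substituting into each constraint:
  (1) 2(1) + 15 - 2(0) = 17 ✓
  (2) 0 = 3 × 0, remainder 0 ✓
  (3) 0 < 1 ✓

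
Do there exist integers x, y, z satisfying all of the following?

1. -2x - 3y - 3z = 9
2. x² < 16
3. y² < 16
Yes

Take x = 0, y = -3, z = 0. Substituting into each constraint:
  (1) -2(0) - 3(-3) - 3(0) = 9 ✓
  (2) x² = (0)² = 0, and 0 < 16 ✓
  (3) y² = (-3)² = 9, and 9 < 16 ✓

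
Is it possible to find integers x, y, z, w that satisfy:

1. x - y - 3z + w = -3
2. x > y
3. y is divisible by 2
Yes

Take x = 1, y = 0, z = 2, w = 2. Substituting into each constraint:
  (1) 1 + 0 - 3(2) + 2 = -3 ✓
  (2) 1 > 0 ✓
  (3) 0 = 2 × 0, remainder 0 ✓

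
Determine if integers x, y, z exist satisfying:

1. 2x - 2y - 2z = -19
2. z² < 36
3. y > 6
No

Even the single constraint (2x - 2y - 2z = -19) is infeasible over the integers.

  - 2x - 2y - 2z = -19: every term on the left is divisible by 2, so the LHS ≡ 0 (mod 2), but the RHS -19 is not — no integer solution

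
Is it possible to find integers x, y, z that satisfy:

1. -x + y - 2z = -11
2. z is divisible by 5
Yes

Take x = 11, y = 0, z = 0. Substituting into each constraint:
  (1) (-11) + 0 - 2(0) = -11 ✓
  (2) 0 = 5 × 0, remainder 0 ✓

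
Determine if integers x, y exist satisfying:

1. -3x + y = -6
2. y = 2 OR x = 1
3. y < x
Yes

Take x = 1, y = -3. Substituting into each constraint:
  (1) -3(1) + (-3) = -6 ✓
  (2) x = 1, target 1 ✓ (second branch holds)
  (3) -3 < 1 ✓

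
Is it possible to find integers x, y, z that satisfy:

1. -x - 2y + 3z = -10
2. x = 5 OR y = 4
Yes

Take x = 5, y = 4, z = 1. Substituting into each constraint:
  (1) (-5) - 2(4) + 3(1) = -10 ✓
  (2) x = 5, target 5 ✓ (first branch holds)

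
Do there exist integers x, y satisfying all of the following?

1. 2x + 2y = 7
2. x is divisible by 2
No

Even the single constraint (2x + 2y = 7) is infeasible over the integers.

  - 2x + 2y = 7: every term on the left is divisible by 2, so the LHS ≡ 0 (mod 2), but the RHS 7 is not — no integer solution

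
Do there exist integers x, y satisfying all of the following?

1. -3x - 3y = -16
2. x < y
No

Even the single constraint (-3x - 3y = -16) is infeasible over the integers.

  - -3x - 3y = -16: every term on the left is divisible by 3, so the LHS ≡ 0 (mod 3), but the RHS -16 is not — no integer solution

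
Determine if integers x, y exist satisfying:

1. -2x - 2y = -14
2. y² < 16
Yes

Take x = 7, y = 0. Substituting into each constraint:
  (1) -2(7) - 2(0) = -14 ✓
  (2) y² = (0)² = 0, and 0 < 16 ✓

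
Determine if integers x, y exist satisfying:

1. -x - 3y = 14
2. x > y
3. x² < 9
Yes

Take x = -2, y = -4. Substituting into each constraint:
  (1) 2 - 3(-4) = 14 ✓
  (2) -2 > -4 ✓
  (3) x² = (-2)² = 4, and 4 < 9 ✓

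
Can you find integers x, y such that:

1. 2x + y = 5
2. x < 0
Yes

Take x = -1, y = 7. Substituting into each constraint:
  (1) 2(-1) + 7 = 5 ✓
  (2) -1 < 0 ✓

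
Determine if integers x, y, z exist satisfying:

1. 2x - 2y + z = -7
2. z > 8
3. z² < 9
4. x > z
No

A contradictory subset is {z > 8, z² < 9}. No integer assignment can satisfy these jointly:

  - z > 8: bounds one variable relative to a constant
  - z² < 9: restricts z to |z| ≤ 2

Direct contradiction: the bounds on z require z ≥ 9 and z ≤ 2 simultaneously, which is empty.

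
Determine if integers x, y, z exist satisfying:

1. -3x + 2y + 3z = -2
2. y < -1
Yes

Take x = 0, y = -4, z = 2. Substituting into each constraint:
  (1) -3(0) + 2(-4) + 3(2) = -2 ✓
  (2) -4 < -1 ✓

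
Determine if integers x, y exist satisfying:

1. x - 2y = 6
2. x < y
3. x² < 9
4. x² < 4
No

A contradictory subset is {x - 2y = 6, x < y, x² < 4}. No integer assignment can satisfy these jointly:

  - x - 2y = 6: is a linear equation tying the variables together
  - x < y: bounds one variable relative to another variable
  - x² < 4: restricts x to |x| ≤ 1

Propagating the comparison: y > x and x ≥ -1 give y ≥ 0. Range argument: with x ∈ [-1, 1], y ∈ [0, ∞], the left side of the equation is at most 1, but the right side is 6 > 1. No integer solution exists.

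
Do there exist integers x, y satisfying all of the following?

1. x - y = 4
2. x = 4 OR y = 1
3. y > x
No

A contradictory subset is {x - y = 4, y > x}. No integer assignment can satisfy these jointly:

  - x - y = 4: is a linear equation tying the variables together
  - y > x: bounds one variable relative to another variable

From the equation, x − y = 4, i.e. y − x = -4; but y > x requires y − x ≥ 1. Contradiction.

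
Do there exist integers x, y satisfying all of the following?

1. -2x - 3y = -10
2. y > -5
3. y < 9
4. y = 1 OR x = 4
No

A contradictory subset is {-2x - 3y = -10, y = 1 OR x = 4}. No integer assignment can satisfy these jointly:

  - -2x - 3y = -10: is a linear equation tying the variables together
  - y = 1 OR x = 4: forces a choice: either y = 1 or x = 4

Split on the disjunction (y = 1 OR x = 4):
  • If y = 1: with y = 1, every remaining term of the linear equation is divisible by 2, so the left side is ≡ 0 (mod 2); but the right side -7 ≡ 1 (mod 2). No integers can satisfy it.
  • If x = 4: with x = 4, every remaining term of the linear equation is divisible by 3, so the left side is ≡ 0 (mod 3); but the right side -2 ≡ 1 (mod 3). No integers can satisfy it.
Both branches are infeasible, so the system has no integer solution.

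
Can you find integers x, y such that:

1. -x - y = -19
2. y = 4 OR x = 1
Yes

Take x = 15, y = 4. Substituting into each constraint:
  (1) (-15) + (-4) = -19 ✓
  (2) y = 4, target 4 ✓ (first branch holds)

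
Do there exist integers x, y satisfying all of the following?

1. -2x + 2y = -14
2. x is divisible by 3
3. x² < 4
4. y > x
No

A contradictory subset is {-2x + 2y = -14, y > x}. No integer assignment can satisfy these jointly:

  - -2x + 2y = -14: is a linear equation tying the variables together
  - y > x: bounds one variable relative to another variable

From the equation, x − y = 7, i.e. y − x = -7; but y > x requires y − x ≥ 1. Contradiction.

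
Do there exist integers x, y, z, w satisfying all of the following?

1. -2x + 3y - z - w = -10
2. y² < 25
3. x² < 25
Yes

Take x = 0, y = 0, z = 10, w = 0. Substituting into each constraint:
  (1) -2(0) + 3(0) + (-10) + 0 = -10 ✓
  (2) y² = (0)² = 0, and 0 < 25 ✓
  (3) x² = (0)² = 0, and 0 < 25 ✓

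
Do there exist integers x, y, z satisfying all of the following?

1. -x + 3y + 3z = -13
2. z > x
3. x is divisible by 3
No

A contradictory subset is {-x + 3y + 3z = -13, x is divisible by 3}. No integer assignment can satisfy these jointly:

  - -x + 3y + 3z = -13: is a linear equation tying the variables together
  - x is divisible by 3: restricts x to multiples of 3

Modular obstruction: writing x = 3x', every remaining term of the linear equation is divisible by 3, so the left side is ≡ 0 (mod 3); but the right side -13 ≡ 2 (mod 3). No integers can satisfy it.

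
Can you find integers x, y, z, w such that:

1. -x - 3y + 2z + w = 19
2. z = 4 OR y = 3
Yes

Take x = -11, y = 0, z = 4, w = 0. Substituting into each constraint:
  (1) 11 - 3(0) + 2(4) + 0 = 19 ✓
  (2) z = 4, target 4 ✓ (first branch holds)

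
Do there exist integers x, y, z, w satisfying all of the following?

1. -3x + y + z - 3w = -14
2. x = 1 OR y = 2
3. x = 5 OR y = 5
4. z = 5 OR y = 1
Yes

Take x = 5, y = 2, z = 5, w = 2. Substituting into each constraint:
  (1) -3(5) + 2 + 5 - 3(2) = -14 ✓
  (2) y = 2, target 2 ✓ (second branch holds)
  (3) x = 5, target 5 ✓ (first branch holds)
  (4) z = 5, target 5 ✓ (first branch holds)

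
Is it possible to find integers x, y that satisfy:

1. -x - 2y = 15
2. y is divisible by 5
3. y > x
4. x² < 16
No

A contradictory subset is {-x - 2y = 15, y > x, x² < 16}. No integer assignment can satisfy these jointly:

  - -x - 2y = 15: is a linear equation tying the variables together
  - y > x: bounds one variable relative to another variable
  - x² < 16: restricts x to |x| ≤ 3

Propagating the comparison: y > x and x ≥ -3 give y ≥ -2. Range argument: with x ∈ [-3, 3], y ∈ [-2, ∞], the left side of the equation is at most 7, but the right side is 15 > 7. No integer solution exists.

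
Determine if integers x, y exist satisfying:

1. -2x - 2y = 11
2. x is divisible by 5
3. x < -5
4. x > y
No

Even the single constraint (-2x - 2y = 11) is infeasible over the integers.

  - -2x - 2y = 11: every term on the left is divisible by 2, so the LHS ≡ 0 (mod 2), but the RHS 11 is not — no integer solution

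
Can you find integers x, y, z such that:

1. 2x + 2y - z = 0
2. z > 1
Yes

Take x = 1, y = 0, z = 2. Substituting into each constraint:
  (1) 2(1) + 2(0) + (-2) = 0 ✓
  (2) 2 > 1 ✓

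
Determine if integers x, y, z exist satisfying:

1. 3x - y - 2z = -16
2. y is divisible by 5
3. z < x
Yes

Take x = 2, y = 20, z = 1. Substituting into each constraint:
  (1) 3(2) + (-20) - 2(1) = -16 ✓
  (2) 20 = 5 × 4, remainder 0 ✓
  (3) 1 < 2 ✓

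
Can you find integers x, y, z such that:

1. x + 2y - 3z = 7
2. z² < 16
Yes

Take x = 1, y = 3, z = 0. Substituting into each constraint:
  (1) 1 + 2(3) - 3(0) = 7 ✓
  (2) z² = (0)² = 0, and 0 < 16 ✓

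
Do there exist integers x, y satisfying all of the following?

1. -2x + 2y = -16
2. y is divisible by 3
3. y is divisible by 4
Yes

Take x = 8, y = 0. Substituting into each constraint:
  (1) -2(8) + 2(0) = -16 ✓
  (2) 0 = 3 × 0, remainder 0 ✓
  (3) 0 = 4 × 0, remainder 0 ✓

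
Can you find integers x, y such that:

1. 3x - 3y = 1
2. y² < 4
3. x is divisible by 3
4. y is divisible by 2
No

Even the single constraint (3x - 3y = 1) is infeasible over the integers.

  - 3x - 3y = 1: every term on the left is divisible by 3, so the LHS ≡ 0 (mod 3), but the RHS 1 is not — no integer solution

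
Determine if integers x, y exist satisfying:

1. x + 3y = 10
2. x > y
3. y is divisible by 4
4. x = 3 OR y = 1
No

The full constraint system is jointly infeasible over the integers. Each constraint and what it forces:

  - x + 3y = 10: is a linear equation tying the variables together
  - x > y: bounds one variable relative to another variable
  - y is divisible by 4: restricts y to multiples of 4
  - x = 3 OR y = 1: forces a choice: either x = 3 or y = 1

Split on the disjunction (x = 3 OR y = 1):
  • If x = 3: with x = 3, writing y = 4y', every remaining term of the linear equation is divisible by 12, so the left side is ≡ 0 (mod 12); but the right side 7 ≡ 7 (mod 12). No integers can satisfy it.
  • If y = 1: this contradicts the divisibility constraint — 1 is not a multiple of 4.
Both branches are infeasible, so the system has no integer solution.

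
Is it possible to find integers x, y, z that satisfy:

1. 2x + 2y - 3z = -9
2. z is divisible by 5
Yes

Take x = 7, y = -4, z = 5. Substituting into each constraint:
  (1) 2(7) + 2(-4) - 3(5) = -9 ✓
  (2) 5 = 5 × 1, remainder 0 ✓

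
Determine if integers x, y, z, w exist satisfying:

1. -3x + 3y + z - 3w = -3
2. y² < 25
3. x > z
Yes

Take x = 1, y = 0, z = 0, w = 0. Substituting into each constraint:
  (1) -3(1) + 3(0) + 0 - 3(0) = -3 ✓
  (2) y² = (0)² = 0, and 0 < 25 ✓
  (3) 1 > 0 ✓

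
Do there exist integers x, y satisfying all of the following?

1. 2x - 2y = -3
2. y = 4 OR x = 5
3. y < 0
No

Even the single constraint (2x - 2y = -3) is infeasible over the integers.

  - 2x - 2y = -3: every term on the left is divisible by 2, so the LHS ≡ 0 (mod 2), but the RHS -3 is not — no integer solution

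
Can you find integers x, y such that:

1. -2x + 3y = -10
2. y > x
Yes

Take x = -13, y = -12. Substituting into each constraint:
  (1) -2(-13) + 3(-12) = -10 ✓
  (2) -12 > -13 ✓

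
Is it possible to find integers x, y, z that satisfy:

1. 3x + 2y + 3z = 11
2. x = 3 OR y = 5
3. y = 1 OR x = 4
Yes

Take x = 3, y = 1, z = 0. Substituting into each constraint:
  (1) 3(3) + 2(1) + 3(0) = 11 ✓
  (2) x = 3, target 3 ✓ (first branch holds)
  (3) y = 1, target 1 ✓ (first branch holds)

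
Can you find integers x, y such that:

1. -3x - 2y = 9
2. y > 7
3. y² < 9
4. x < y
No

A contradictory subset is {y > 7, y² < 9}. No integer assignment can satisfy these jointly:

  - y > 7: bounds one variable relative to a constant
  - y² < 9: restricts y to |y| ≤ 2

Direct contradiction: the bounds on y require y ≥ 8 and y ≤ 2 simultaneously, which is empty.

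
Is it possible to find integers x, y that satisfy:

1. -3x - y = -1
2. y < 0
Yes

Take x = 1, y = -2. Substituting into each constraint:
  (1) -3(1) + 2 = -1 ✓
  (2) -2 < 0 ✓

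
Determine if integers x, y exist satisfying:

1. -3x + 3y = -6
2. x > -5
Yes

Take x = 2, y = 0. Substituting into each constraint:
  (1) -3(2) + 3(0) = -6 ✓
  (2) 2 > -5 ✓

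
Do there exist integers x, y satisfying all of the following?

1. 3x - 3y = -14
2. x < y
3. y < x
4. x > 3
No

Even the single constraint (3x - 3y = -14) is infeasible over the integers.

  - 3x - 3y = -14: every term on the left is divisible by 3, so the LHS ≡ 0 (mod 3), but the RHS -14 is not — no integer solution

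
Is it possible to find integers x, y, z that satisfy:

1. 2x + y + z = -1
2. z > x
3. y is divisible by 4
Yes

Take x = 2, y = -8, z = 3. Substituting into each constraint:
  (1) 2(2) + (-8) + 3 = -1 ✓
  (2) 3 > 2 ✓
  (3) -8 = 4 × -2, remainder 0 ✓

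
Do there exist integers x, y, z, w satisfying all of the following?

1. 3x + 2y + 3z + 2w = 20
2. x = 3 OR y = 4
Yes

Take x = 4, y = 4, z = 0, w = 0. Substituting into each constraint:
  (1) 3(4) + 2(4) + 3(0) + 2(0) = 20 ✓
  (2) y = 4, target 4 ✓ (second branch holds)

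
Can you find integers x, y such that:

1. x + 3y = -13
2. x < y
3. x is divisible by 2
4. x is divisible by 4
Yes

Take x = -4, y = -3. Substituting into each constraint:
  (1) (-4) + 3(-3) = -13 ✓
  (2) -4 < -3 ✓
  (3) -4 = 2 × -2, remainder 0 ✓
  (4) -4 = 4 × -1, remainder 0 ✓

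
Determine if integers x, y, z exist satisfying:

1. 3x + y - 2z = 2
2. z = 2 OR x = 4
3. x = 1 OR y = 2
Yes

Take x = 1, y = 3, z = 2. Substituting into each constraint:
  (1) 3(1) + 3 - 2(2) = 2 ✓
  (2) z = 2, target 2 ✓ (first branch holds)
  (3) x = 1, target 1 ✓ (first branch holds)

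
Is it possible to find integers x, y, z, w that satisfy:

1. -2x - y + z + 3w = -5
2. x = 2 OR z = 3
Yes

Take x = 4, y = 0, z = 3, w = 0. Substituting into each constraint:
  (1) -2(4) + 0 + 3 + 3(0) = -5 ✓
  (2) z = 3, target 3 ✓ (second branch holds)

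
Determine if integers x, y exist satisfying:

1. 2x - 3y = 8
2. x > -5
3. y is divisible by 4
Yes

Take x = 4, y = 0. Substituting into each constraint:
  (1) 2(4) - 3(0) = 8 ✓
  (2) 4 > -5 ✓
  (3) 0 = 4 × 0, remainder 0 ✓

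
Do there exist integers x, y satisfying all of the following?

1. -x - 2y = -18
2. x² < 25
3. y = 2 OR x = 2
Yes

Take x = 2, y = 8. Substituting into each constraint:
  (1) (-2) - 2(8) = -18 ✓
  (2) x² = (2)² = 4, and 4 < 25 ✓
  (3) x = 2, target 2 ✓ (second branch holds)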